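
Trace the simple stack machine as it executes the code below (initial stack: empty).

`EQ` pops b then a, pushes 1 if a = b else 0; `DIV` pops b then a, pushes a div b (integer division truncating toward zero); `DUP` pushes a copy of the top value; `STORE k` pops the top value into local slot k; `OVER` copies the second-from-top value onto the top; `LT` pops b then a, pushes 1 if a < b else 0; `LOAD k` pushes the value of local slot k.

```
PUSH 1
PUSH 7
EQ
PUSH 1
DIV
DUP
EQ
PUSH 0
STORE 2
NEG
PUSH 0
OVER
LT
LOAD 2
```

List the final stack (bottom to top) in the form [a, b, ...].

PUSH 1   1
PUSH 7   1 7
EQ       0
PUSH 1   0 1
DIV      0
DUP      0 0
EQ       1
PUSH 0   1 0
STORE 2  1
NEG      -1
PUSH 0   -1 0
OVER     -1 0 -1
LT       -1 0
LOAD 2   -1 0 0

[-1, 0, 0]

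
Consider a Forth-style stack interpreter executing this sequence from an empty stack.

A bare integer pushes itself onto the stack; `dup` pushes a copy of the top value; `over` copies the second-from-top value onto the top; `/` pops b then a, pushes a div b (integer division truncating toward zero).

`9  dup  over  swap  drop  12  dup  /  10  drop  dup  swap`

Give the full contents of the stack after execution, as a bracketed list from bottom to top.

9     9
dup   9 9
over  9 9 9
swap  9 9 9
drop  9 9
12    9 9 12
dup   9 9 12 12
/     9 9 1
10    9 9 1 10
drop  9 9 1
dup   9 9 1 1
swap  9 9 1 1

[9, 9, 1, 1]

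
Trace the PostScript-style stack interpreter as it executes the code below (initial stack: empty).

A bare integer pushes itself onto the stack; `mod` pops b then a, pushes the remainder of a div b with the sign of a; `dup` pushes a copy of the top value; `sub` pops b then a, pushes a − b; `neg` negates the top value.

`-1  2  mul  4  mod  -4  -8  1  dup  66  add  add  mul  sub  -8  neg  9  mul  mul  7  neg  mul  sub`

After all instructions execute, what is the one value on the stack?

272158

-1  → [-1]
2   → [-1, 2]
mul → [-2]
4   → [-2, 4]
mod → [-2]
-4  → [-2, -4]
-8  → [-2, -4, -8]
1   → [-2, -4, -8, 1]
dup → [-2, -4, -8, 1, 1]
66  → [-2, -4, -8, 1, 1, 66]
add → [-2, -4, -8, 1, 67]
add → [-2, -4, -8, 68]
mul → [-2, -4, -544]
sub → [-2, 540]
-8  → [-2, 540, -8]
neg → [-2, 540, 8]
9   → [-2, 540, 8, 9]
mul → [-2, 540, 72]
mul → [-2, 38880]
7   → [-2, 38880, 7]
neg → [-2, 38880, -7]
mul → [-2, -272160]
sub → [272158]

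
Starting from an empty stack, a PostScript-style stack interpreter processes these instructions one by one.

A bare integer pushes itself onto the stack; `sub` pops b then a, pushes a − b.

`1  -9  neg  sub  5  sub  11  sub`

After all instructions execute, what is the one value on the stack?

-24

1   → [1]
-9  → [1, -9]
neg → [1, 9]
sub → [-8]
5   → [-8, 5]
sub → [-13]
11  → [-13, 11]
sub → [-24]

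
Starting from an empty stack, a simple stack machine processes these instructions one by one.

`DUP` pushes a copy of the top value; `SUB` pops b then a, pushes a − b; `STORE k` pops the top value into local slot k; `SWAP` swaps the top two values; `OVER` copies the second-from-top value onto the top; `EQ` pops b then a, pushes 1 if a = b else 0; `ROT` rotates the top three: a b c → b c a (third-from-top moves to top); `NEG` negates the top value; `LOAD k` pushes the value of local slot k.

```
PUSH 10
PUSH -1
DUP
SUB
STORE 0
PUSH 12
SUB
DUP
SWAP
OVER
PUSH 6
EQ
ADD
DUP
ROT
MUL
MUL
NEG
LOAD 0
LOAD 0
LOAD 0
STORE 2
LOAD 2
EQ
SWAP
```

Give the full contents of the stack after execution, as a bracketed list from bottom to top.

PUSH 10 : [10]
PUSH -1 : [10, -1]
DUP     : [10, -1, -1]
SUB     : [10, 0]
STORE 0 : [10]
PUSH 12 : [10, 12]
SUB     : [-2]
DUP     : [-2, -2]
SWAP    : [-2, -2]
OVER    : [-2, -2, -2]
PUSH 6  : [-2, -2, -2, 6]
EQ      : [-2, -2, 0]
ADD     : [-2, -2]
DUP     : [-2, -2, -2]
ROT     : [-2, -2, -2]
MUL     : [-2, 4]
MUL     : [-8]
NEG     : [8]
LOAD 0  : [8, 0]
LOAD 0  : [8, 0, 0]
LOAD 0  : [8, 0, 0, 0]
STORE 2 : [8, 0, 0]
LOAD 2  : [8, 0, 0, 0]
EQ      : [8, 0, 1]
SWAP    : [8, 1, 0]

[8, 1, 0]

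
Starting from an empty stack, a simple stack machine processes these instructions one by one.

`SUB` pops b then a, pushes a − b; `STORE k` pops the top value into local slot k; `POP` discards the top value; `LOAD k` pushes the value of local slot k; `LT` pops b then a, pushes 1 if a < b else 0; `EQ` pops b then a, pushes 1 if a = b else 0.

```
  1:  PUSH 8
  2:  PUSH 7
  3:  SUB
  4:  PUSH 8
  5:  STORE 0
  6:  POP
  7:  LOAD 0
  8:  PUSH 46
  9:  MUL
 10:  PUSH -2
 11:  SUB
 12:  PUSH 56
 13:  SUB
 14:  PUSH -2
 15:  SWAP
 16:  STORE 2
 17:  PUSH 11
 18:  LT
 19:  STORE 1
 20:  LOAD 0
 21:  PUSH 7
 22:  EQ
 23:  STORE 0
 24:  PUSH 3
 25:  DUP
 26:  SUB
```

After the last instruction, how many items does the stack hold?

1

PUSH 8  → [8]
PUSH 7  → [8, 7]
SUB     → [1]
PUSH 8  → [1, 8]
STORE 0 → [1]
POP     → []
LOAD 0  → [8]
PUSH 46 → [8, 46]
MUL     → [368]
PUSH -2 → [368, -2]
SUB     → [370]
PUSH 56 → [370, 56]
SUB     → [314]
PUSH -2 → [314, -2]
SWAP    → [-2, 314]
STORE 2 → [-2]
PUSH 11 → [-2, 11]
LT      → [1]
STORE 1 → []
LOAD 0  → [8]
PUSH 7  → [8, 7]
EQ      → [0]
STORE 0 → []
PUSH 3  → [3]
DUP     → [3, 3]
SUB     → [0]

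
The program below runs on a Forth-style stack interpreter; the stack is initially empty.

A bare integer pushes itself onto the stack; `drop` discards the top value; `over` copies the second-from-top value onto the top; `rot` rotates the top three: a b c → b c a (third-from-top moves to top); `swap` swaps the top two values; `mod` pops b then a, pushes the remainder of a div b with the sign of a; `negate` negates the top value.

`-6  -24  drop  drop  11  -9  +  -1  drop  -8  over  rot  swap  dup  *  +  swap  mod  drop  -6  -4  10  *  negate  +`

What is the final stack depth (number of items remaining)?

-6     → [-6]
-24    → [-6, -24]
drop   → [-6]
drop   → []
11     → [11]
-9     → [11, -9]
+      → [2]
-1     → [2, -1]
drop   → [2]
-8     → [2, -8]
over   → [2, -8, 2]
rot    → [-8, 2, 2]
swap   → [-8, 2, 2]
dup    → [-8, 2, 2, 2]
*      → [-8, 2, 4]
+      → [-8, 6]
swap   → [6, -8]
mod    → [6]
drop   → []
-6     → [-6]
-4     → [-6, -4]
10     → [-6, -4, 10]
*      → [-6, -40]
negate → [-6, 40]
+      → [34]

1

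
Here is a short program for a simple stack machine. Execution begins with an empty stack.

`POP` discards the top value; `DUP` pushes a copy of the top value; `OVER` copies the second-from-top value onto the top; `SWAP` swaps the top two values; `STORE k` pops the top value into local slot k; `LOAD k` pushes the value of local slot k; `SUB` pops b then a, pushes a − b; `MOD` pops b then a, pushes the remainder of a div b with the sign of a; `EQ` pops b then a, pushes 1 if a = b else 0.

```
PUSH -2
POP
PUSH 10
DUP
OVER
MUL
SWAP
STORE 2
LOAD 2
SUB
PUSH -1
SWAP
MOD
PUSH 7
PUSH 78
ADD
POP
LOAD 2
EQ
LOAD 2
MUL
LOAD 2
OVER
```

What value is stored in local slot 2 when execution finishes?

PUSH -2 : [-2]
POP     : []
PUSH 10 : [10]
DUP     : [10, 10]
OVER    : [10, 10, 10]
MUL     : [10, 100]
SWAP    : [100, 10]
STORE 2 : [100]
LOAD 2  : [100, 10]
SUB     : [90]
PUSH -1 : [90, -1]
SWAP    : [-1, 90]
MOD     : [-1]
PUSH 7  : [-1, 7]
PUSH 78 : [-1, 7, 78]
ADD     : [-1, 85]
POP     : [-1]
LOAD 2  : [-1, 10]
EQ      : [0]
LOAD 2  : [0, 10]
MUL     : [0]
LOAD 2  : [0, 10]
OVER    : [0, 10, 0]

10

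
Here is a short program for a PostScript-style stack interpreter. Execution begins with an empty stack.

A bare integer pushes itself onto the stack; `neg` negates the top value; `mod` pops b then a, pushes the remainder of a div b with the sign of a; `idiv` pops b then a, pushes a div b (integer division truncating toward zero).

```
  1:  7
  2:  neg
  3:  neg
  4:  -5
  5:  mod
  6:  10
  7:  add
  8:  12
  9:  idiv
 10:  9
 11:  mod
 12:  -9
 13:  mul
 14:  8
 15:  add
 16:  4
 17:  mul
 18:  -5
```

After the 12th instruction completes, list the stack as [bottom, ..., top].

[1, -9]

7     7
neg   -7
neg   7
-5    7 -5
mod   2
10    2 10
add   12
12    12 12
idiv  1
9     1 9
mod   1
-9    1 -9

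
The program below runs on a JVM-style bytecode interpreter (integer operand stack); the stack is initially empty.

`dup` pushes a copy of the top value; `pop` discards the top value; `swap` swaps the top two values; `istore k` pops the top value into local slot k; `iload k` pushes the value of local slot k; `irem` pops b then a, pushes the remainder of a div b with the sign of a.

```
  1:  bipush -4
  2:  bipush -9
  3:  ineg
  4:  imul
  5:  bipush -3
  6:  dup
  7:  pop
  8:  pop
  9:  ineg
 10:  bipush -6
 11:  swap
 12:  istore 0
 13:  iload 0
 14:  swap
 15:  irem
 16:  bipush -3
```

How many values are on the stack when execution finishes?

2

bipush -4 -> -4
bipush -9 -> -4 -9
ineg      -> -4 9
imul      -> -36
bipush -3 -> -36 -3
dup       -> -36 -3 -3
pop       -> -36 -3
pop       -> -36
ineg      -> 36
bipush -6 -> 36 -6
swap      -> -6 36
istore 0  -> -6
iload 0   -> -6 36
swap      -> 36 -6
irem      -> 0
bipush -3 -> 0 -3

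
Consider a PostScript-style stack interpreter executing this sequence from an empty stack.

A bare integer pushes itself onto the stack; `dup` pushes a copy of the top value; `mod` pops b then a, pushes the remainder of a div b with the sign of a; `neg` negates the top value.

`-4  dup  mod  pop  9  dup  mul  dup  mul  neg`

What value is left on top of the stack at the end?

-4  -> [-4]
dup -> [-4, -4]
mod -> [0]
pop -> []
9   -> [9]
dup -> [9, 9]
mul -> [81]
dup -> [81, 81]
mul -> [6561]
neg -> [-6561]

-6561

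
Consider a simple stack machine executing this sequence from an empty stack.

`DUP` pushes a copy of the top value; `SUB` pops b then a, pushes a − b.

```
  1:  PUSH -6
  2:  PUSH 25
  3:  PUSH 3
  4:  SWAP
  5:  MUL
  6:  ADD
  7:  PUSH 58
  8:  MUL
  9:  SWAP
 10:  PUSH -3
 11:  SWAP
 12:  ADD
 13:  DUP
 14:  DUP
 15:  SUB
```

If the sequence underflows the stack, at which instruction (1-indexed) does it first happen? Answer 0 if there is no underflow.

PUSH -6 : [-6]
PUSH 25 : [-6, 25]
PUSH 3  : [-6, 25, 3]
SWAP    : [-6, 3, 25]
MUL     : [-6, 75]
ADD     : [69]
PUSH 58 : [69, 58]
MUL     : [4002]
SWAP  — needs 2 operands, stack has 1 → underflow

9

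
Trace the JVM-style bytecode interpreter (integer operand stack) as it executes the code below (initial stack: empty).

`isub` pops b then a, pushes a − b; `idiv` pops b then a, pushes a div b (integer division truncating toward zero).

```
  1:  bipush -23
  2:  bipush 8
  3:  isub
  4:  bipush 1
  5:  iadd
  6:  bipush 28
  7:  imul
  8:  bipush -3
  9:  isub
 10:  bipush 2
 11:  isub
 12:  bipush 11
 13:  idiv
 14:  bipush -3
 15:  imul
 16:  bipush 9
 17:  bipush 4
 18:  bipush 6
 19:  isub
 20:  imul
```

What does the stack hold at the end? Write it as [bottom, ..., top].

bipush -23 -> -23
bipush 8   -> -23 8
isub       -> -31
bipush 1   -> -31 1
iadd       -> -30
bipush 28  -> -30 28
imul       -> -840
bipush -3  -> -840 -3
isub       -> -837
bipush 2   -> -837 2
isub       -> -839
bipush 11  -> -839 11
idiv       -> -76
bipush -3  -> -76 -3
imul       -> 228
bipush 9   -> 228 9
bipush 4   -> 228 9 4
bipush 6   -> 228 9 4 6
isub       -> 228 9 -2
imul       -> 228 -18

[228, -18]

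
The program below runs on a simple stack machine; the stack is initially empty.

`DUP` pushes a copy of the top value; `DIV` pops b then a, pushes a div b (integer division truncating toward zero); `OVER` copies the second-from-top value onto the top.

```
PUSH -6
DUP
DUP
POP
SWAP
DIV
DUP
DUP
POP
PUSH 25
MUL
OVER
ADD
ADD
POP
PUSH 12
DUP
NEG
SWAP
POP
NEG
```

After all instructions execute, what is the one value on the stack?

PUSH -6 → -6
DUP     → -6 -6
DUP     → -6 -6 -6
POP     → -6 -6
SWAP    → -6 -6
DIV     → 1
DUP     → 1 1
DUP     → 1 1 1
POP     → 1 1
PUSH 25 → 1 1 25
MUL     → 1 25
OVER    → 1 25 1
ADD     → 1 26
ADD     → 27
POP     → (empty)
PUSH 12 → 12
DUP     → 12 12
NEG     → 12 -12
SWAP    → -12 12
POP     → -12
NEG     → 12

12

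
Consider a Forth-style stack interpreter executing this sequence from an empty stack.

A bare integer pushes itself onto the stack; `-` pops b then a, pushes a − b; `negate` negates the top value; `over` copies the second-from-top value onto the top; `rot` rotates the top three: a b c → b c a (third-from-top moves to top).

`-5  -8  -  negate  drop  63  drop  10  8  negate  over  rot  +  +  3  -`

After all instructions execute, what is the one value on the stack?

-5     : [-5]
-8     : [-5, -8]
-      : [3]
negate : [-3]
drop   : []
63     : [63]
drop   : []
10     : [10]
8      : [10, 8]
negate : [10, -8]
over   : [10, -8, 10]
rot    : [-8, 10, 10]
+      : [-8, 20]
+      : [12]
3      : [12, 3]
-      : [9]

9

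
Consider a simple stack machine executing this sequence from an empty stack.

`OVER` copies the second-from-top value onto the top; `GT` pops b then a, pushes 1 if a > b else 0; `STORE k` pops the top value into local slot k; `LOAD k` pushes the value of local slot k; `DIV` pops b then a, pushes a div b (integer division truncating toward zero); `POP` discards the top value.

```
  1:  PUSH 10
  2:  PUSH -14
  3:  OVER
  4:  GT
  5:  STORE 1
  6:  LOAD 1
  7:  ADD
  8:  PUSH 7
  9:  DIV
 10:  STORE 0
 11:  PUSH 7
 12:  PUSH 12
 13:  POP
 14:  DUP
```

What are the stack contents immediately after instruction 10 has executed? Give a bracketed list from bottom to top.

[]

PUSH 10   10
PUSH -14  10 -14
OVER      10 -14 10
GT        10 0
STORE 1   10
LOAD 1    10 0
ADD       10
PUSH 7    10 7
DIV       1
STORE 0   (empty)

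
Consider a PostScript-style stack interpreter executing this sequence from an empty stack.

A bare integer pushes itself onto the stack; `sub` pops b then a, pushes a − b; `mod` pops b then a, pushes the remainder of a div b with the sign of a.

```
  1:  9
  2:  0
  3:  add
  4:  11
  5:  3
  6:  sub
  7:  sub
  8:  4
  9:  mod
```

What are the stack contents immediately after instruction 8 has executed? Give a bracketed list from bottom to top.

[1, 4]

9   → [9]
0   → [9, 0]
add → [9]
11  → [9, 11]
3   → [9, 11, 3]
sub → [9, 8]
sub → [1]
4   → [1, 4]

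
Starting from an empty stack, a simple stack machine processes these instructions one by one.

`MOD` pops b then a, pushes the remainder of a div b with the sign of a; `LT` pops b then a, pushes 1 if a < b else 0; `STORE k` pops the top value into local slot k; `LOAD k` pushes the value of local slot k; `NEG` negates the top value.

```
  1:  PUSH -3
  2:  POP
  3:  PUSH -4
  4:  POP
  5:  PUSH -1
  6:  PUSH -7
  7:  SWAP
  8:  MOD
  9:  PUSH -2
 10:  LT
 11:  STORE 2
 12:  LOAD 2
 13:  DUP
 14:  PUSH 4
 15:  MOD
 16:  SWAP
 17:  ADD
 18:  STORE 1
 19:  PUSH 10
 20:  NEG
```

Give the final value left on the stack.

PUSH -3 → [-3]
POP     → []
PUSH -4 → [-4]
POP     → []
PUSH -1 → [-1]
PUSH -7 → [-1, -7]
SWAP    → [-7, -1]
MOD     → [0]
PUSH -2 → [0, -2]
LT      → [0]
STORE 2 → []
LOAD 2  → [0]
DUP     → [0, 0]
PUSH 4  → [0, 0, 4]
MOD     → [0, 0]
SWAP    → [0, 0]
ADD     → [0]
STORE 1 → []
PUSH 10 → [10]
NEG     → [-10]

-10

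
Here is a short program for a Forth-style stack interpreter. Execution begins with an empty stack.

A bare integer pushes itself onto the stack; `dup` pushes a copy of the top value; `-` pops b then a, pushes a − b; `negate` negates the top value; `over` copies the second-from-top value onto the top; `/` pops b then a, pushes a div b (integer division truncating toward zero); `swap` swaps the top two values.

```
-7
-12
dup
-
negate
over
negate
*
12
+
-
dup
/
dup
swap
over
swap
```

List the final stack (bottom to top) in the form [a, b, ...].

[1, 1, 1]

-7     : -7
-12    : -7 -12
dup    : -7 -12 -12
-      : -7 0
negate : -7 0
over   : -7 0 -7
negate : -7 0 7
*      : -7 0
12     : -7 0 12
+      : -7 12
-      : -19
dup    : -19 -19
/      : 1
dup    : 1 1
swap   : 1 1
over   : 1 1 1
swap   : 1 1 1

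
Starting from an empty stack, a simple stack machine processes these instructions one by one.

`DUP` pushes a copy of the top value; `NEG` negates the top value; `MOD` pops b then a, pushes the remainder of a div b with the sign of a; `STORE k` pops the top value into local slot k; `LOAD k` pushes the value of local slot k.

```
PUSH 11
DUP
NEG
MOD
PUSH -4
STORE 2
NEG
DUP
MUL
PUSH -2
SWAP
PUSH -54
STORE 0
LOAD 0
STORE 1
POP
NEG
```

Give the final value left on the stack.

2

PUSH 11  -> 11
DUP      -> 11 11
NEG      -> 11 -11
MOD      -> 0
PUSH -4  -> 0 -4
STORE 2  -> 0
NEG      -> 0
DUP      -> 0 0
MUL      -> 0
PUSH -2  -> 0 -2
SWAP     -> -2 0
PUSH -54 -> -2 0 -54
STORE 0  -> -2 0
LOAD 0   -> -2 0 -54
STORE 1  -> -2 0
POP      -> -2
NEG      -> 2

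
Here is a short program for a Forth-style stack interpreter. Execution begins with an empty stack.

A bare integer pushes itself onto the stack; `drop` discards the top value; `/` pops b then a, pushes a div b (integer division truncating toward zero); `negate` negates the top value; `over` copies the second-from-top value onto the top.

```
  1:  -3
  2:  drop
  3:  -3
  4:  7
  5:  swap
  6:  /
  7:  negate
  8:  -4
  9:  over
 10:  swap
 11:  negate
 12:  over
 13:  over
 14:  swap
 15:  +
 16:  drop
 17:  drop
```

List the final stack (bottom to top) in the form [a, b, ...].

[2, 2]

-3     -> [-3]
drop   -> []
-3     -> [-3]
7      -> [-3, 7]
swap   -> [7, -3]
/      -> [-2]
negate -> [2]
-4     -> [2, -4]
over   -> [2, -4, 2]
swap   -> [2, 2, -4]
negate -> [2, 2, 4]
over   -> [2, 2, 4, 2]
over   -> [2, 2, 4, 2, 4]
swap   -> [2, 2, 4, 4, 2]
+      -> [2, 2, 4, 6]
drop   -> [2, 2, 4]
drop   -> [2, 2]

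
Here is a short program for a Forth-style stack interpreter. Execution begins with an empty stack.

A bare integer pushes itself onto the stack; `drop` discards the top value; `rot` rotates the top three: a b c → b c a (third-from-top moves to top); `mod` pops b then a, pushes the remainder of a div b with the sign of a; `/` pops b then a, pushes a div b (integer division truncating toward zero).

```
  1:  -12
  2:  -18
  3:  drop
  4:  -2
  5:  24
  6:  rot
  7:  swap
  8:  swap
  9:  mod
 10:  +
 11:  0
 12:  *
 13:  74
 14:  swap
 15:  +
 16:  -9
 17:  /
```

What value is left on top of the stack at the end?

-12  : [-12]
-18  : [-12, -18]
drop : [-12]
-2   : [-12, -2]
24   : [-12, -2, 24]
rot  : [-2, 24, -12]
swap : [-2, -12, 24]
swap : [-2, 24, -12]
mod  : [-2, 0]
+    : [-2]
0    : [-2, 0]
*    : [0]
74   : [0, 74]
swap : [74, 0]
+    : [74]
-9   : [74, -9]
/    : [-8]

-8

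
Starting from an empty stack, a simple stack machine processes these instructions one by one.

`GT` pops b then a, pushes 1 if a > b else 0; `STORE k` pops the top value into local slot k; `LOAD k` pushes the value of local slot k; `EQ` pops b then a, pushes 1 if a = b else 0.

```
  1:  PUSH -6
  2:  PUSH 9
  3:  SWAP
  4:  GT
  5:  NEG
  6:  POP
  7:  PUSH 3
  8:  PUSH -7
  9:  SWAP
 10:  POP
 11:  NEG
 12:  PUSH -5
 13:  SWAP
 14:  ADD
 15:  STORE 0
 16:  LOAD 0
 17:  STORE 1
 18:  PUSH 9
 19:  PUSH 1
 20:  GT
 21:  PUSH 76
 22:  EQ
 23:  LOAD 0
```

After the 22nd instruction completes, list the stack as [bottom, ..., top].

PUSH -6  [-6]
PUSH 9   [-6, 9]
SWAP     [9, -6]
GT       [1]
NEG      [-1]
POP      []
PUSH 3   [3]
PUSH -7  [3, -7]
SWAP     [-7, 3]
POP      [-7]
NEG      [7]
PUSH -5  [7, -5]
SWAP     [-5, 7]
ADD      [2]
STORE 0  []
LOAD 0   [2]
STORE 1  []
PUSH 9   [9]
PUSH 1   [9, 1]
GT       [1]
PUSH 76  [1, 76]
EQ       [0]

[0]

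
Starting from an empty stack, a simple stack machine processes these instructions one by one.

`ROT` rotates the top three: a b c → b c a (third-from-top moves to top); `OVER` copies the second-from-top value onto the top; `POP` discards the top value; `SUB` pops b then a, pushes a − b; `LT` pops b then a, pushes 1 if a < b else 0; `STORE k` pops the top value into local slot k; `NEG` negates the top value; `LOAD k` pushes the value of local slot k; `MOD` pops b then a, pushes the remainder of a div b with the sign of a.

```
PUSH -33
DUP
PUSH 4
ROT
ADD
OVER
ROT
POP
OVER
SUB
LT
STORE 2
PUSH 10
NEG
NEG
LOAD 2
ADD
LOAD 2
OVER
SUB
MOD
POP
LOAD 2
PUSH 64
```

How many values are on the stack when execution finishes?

2

PUSH -33 → -33
DUP      → -33 -33
PUSH 4   → -33 -33 4
ROT      → -33 4 -33
ADD      → -33 -29
OVER     → -33 -29 -33
ROT      → -29 -33 -33
POP      → -29 -33
OVER     → -29 -33 -29
SUB      → -29 -4
LT       → 1
STORE 2  → (empty)
PUSH 10  → 10
NEG      → -10
NEG      → 10
LOAD 2   → 10 1
ADD      → 11
LOAD 2   → 11 1
OVER     → 11 1 11
SUB      → 11 -10
MOD      → 1
POP      → (empty)
LOAD 2   → 1
PUSH 64  → 1 64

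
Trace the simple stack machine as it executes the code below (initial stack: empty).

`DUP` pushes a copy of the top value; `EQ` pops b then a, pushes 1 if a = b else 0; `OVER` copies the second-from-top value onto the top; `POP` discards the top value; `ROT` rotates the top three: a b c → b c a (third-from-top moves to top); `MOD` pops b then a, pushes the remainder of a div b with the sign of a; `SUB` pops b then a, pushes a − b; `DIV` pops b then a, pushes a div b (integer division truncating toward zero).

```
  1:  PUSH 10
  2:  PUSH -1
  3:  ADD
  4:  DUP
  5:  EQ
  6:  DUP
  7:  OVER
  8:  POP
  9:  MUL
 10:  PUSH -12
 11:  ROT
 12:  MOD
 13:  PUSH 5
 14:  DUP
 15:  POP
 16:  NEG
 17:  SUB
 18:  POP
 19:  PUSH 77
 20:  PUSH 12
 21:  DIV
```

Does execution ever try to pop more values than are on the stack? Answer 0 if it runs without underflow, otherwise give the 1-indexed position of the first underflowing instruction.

PUSH 10  → [10]
PUSH -1  → [10, -1]
ADD      → [9]
DUP      → [9, 9]
EQ       → [1]
DUP      → [1, 1]
OVER     → [1, 1, 1]
POP      → [1, 1]
MUL      → [1]
PUSH -12 → [1, -12]
ROT  — needs 3 operands, stack has 2 → underflow

11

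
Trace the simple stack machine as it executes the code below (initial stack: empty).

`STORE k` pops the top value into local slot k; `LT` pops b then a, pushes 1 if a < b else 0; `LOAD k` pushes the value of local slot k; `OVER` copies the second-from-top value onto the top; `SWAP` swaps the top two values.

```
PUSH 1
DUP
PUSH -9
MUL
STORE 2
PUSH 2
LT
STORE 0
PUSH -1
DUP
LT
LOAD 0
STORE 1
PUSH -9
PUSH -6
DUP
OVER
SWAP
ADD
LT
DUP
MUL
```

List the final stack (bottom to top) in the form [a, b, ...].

[0, -9, 0]

PUSH 1  → [1]
DUP     → [1, 1]
PUSH -9 → [1, 1, -9]
MUL     → [1, -9]
STORE 2 → [1]
PUSH 2  → [1, 2]
LT      → [1]
STORE 0 → []
PUSH -1 → [-1]
DUP     → [-1, -1]
LT      → [0]
LOAD 0  → [0, 1]
STORE 1 → [0]
PUSH -9 → [0, -9]
PUSH -6 → [0, -9, -6]
DUP     → [0, -9, -6, -6]
OVER    → [0, -9, -6, -6, -6]
SWAP    → [0, -9, -6, -6, -6]
ADD     → [0, -9, -6, -12]
LT      → [0, -9, 0]
DUP     → [0, -9, 0, 0]
MUL     → [0, -9, 0]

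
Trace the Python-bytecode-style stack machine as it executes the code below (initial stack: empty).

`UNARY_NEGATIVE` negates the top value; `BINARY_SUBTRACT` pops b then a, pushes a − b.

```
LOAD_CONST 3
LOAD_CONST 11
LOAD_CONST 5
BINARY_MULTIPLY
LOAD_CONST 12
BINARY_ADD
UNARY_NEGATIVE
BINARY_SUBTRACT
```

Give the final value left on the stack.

LOAD_CONST 3     [3]
LOAD_CONST 11    [3, 11]
LOAD_CONST 5     [3, 11, 5]
BINARY_MULTIPLY  [3, 55]
LOAD_CONST 12    [3, 55, 12]
BINARY_ADD       [3, 67]
UNARY_NEGATIVE   [3, -67]
BINARY_SUBTRACT  [70]

70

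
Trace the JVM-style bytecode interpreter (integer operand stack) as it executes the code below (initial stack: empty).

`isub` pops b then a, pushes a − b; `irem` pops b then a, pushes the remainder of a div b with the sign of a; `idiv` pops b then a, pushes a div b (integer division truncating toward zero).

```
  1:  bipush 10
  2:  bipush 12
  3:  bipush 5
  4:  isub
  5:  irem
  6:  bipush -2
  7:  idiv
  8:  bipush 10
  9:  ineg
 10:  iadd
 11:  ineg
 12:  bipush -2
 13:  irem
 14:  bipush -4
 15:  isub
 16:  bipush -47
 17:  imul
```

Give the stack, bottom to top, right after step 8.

bipush 10 : [10]
bipush 12 : [10, 12]
bipush 5  : [10, 12, 5]
isub      : [10, 7]
irem      : [3]
bipush -2 : [3, -2]
idiv      : [-1]
bipush 10 : [-1, 10]

[-1, 10]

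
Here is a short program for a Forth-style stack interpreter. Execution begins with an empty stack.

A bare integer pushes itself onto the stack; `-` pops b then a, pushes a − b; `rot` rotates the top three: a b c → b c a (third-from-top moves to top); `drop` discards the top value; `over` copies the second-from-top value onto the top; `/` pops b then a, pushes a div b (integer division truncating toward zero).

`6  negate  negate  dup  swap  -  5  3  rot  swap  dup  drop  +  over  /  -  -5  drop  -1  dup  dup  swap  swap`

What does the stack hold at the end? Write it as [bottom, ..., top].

6      -> 6
negate -> -6
negate -> 6
dup    -> 6 6
swap   -> 6 6
-      -> 0
5      -> 0 5
3      -> 0 5 3
rot    -> 5 3 0
swap   -> 5 0 3
dup    -> 5 0 3 3
drop   -> 5 0 3
+      -> 5 3
over   -> 5 3 5
/      -> 5 0
-      -> 5
-5     -> 5 -5
drop   -> 5
-1     -> 5 -1
dup    -> 5 -1 -1
dup    -> 5 -1 -1 -1
swap   -> 5 -1 -1 -1
swap   -> 5 -1 -1 -1

[5, -1, -1, -1]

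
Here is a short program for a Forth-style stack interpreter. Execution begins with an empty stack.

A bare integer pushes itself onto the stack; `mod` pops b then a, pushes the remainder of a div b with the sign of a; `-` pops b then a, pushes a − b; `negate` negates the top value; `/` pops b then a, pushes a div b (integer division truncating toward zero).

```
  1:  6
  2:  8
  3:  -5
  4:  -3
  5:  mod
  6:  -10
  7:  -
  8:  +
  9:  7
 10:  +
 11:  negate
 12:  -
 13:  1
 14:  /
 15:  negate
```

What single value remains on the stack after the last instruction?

6       6
8       6 8
-5      6 8 -5
-3      6 8 -5 -3
mod     6 8 -2
-10     6 8 -2 -10
-       6 8 8
+       6 16
7       6 16 7
+       6 23
negate  6 -23
-       29
1       29 1
/       29
negate  -29

-29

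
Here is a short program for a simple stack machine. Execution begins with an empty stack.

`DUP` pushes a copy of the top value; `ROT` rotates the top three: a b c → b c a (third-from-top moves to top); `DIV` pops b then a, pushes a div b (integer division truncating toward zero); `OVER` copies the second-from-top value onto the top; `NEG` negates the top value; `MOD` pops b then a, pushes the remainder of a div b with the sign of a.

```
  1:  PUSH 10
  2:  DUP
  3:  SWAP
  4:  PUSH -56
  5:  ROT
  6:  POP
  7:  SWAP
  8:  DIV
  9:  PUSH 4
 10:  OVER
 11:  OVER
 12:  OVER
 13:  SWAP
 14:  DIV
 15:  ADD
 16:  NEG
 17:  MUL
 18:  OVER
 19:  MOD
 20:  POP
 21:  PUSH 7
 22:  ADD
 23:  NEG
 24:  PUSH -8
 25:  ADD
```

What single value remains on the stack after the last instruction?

PUSH 10  -> 10
DUP      -> 10 10
SWAP     -> 10 10
PUSH -56 -> 10 10 -56
ROT      -> 10 -56 10
POP      -> 10 -56
SWAP     -> -56 10
DIV      -> -5
PUSH 4   -> -5 4
OVER     -> -5 4 -5
OVER     -> -5 4 -5 4
OVER     -> -5 4 -5 4 -5
SWAP     -> -5 4 -5 -5 4
DIV      -> -5 4 -5 -1
ADD      -> -5 4 -6
NEG      -> -5 4 6
MUL      -> -5 24
OVER     -> -5 24 -5
MOD      -> -5 4
POP      -> -5
PUSH 7   -> -5 7
ADD      -> 2
NEG      -> -2
PUSH -8  -> -2 -8
ADD      -> -10

-10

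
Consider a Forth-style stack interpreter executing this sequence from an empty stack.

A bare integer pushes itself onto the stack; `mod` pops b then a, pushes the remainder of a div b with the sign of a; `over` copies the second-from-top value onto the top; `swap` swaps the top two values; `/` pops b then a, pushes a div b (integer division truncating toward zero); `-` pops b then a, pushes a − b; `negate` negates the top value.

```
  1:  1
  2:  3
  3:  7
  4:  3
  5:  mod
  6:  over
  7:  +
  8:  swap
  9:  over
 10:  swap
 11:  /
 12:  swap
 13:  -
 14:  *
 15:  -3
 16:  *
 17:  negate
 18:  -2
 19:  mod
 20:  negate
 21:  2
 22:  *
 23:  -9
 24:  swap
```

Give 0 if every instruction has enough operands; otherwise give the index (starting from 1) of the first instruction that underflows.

0

1       [1]
3       [1, 3]
7       [1, 3, 7]
3       [1, 3, 7, 3]
mod     [1, 3, 1]
over    [1, 3, 1, 3]
+       [1, 3, 4]
swap    [1, 4, 3]
over    [1, 4, 3, 4]
swap    [1, 4, 4, 3]
/       [1, 4, 1]
swap    [1, 1, 4]
-       [1, -3]
*       [-3]
-3      [-3, -3]
*       [9]
negate  [-9]
-2      [-9, -2]
mod     [-1]
negate  [1]
2       [1, 2]
*       [2]
-9      [2, -9]
swap    [-9, 2]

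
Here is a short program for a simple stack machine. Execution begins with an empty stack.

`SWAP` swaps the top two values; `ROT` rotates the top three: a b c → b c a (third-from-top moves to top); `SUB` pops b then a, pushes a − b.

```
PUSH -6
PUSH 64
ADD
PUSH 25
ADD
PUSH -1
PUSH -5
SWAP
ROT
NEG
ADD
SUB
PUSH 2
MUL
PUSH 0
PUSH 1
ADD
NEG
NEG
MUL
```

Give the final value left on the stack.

158

PUSH -6  -6
PUSH 64  -6 64
ADD      58
PUSH 25  58 25
ADD      83
PUSH -1  83 -1
PUSH -5  83 -1 -5
SWAP     83 -5 -1
ROT      -5 -1 83
NEG      -5 -1 -83
ADD      -5 -84
SUB      79
PUSH 2   79 2
MUL      158
PUSH 0   158 0
PUSH 1   158 0 1
ADD      158 1
NEG      158 -1
NEG      158 1
MUL      158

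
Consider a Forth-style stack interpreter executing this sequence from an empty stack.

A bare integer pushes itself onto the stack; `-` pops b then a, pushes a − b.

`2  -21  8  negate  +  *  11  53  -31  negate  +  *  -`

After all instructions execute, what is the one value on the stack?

2      : 2
-21    : 2 -21
8      : 2 -21 8
negate : 2 -21 -8
+      : 2 -29
*      : -58
11     : -58 11
53     : -58 11 53
-31    : -58 11 53 -31
negate : -58 11 53 31
+      : -58 11 84
*      : -58 924
-      : -982

-982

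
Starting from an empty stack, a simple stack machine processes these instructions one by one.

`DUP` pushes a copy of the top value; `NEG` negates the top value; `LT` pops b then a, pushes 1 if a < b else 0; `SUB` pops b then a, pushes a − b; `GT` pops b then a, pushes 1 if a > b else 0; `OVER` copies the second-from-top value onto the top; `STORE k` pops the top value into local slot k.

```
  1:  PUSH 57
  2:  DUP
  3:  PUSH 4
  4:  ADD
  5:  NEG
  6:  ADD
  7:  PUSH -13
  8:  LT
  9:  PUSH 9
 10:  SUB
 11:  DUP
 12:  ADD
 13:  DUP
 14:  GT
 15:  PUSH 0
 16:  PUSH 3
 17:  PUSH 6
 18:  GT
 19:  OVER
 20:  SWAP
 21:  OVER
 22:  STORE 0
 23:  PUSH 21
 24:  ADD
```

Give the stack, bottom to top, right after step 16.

[0, 0, 3]

PUSH 57  -> 57
DUP      -> 57 57
PUSH 4   -> 57 57 4
ADD      -> 57 61
NEG      -> 57 -61
ADD      -> -4
PUSH -13 -> -4 -13
LT       -> 0
PUSH 9   -> 0 9
SUB      -> -9
DUP      -> -9 -9
ADD      -> -18
DUP      -> -18 -18
GT       -> 0
PUSH 0   -> 0 0
PUSH 3   -> 0 0 3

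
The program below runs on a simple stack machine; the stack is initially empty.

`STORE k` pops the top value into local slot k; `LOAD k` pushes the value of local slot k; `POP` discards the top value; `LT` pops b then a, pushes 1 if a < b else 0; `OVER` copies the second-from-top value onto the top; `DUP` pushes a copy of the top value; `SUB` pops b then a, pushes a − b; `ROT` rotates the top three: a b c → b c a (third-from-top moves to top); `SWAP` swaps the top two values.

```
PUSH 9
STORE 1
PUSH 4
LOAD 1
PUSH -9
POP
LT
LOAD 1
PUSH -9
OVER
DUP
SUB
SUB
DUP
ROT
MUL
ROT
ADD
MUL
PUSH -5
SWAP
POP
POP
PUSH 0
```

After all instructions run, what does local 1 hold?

9

PUSH 9  → 9
STORE 1 → (empty)
PUSH 4  → 4
LOAD 1  → 4 9
PUSH -9 → 4 9 -9
POP     → 4 9
LT      → 1
LOAD 1  → 1 9
PUSH -9 → 1 9 -9
OVER    → 1 9 -9 9
DUP     → 1 9 -9 9 9
SUB     → 1 9 -9 0
SUB     → 1 9 -9
DUP     → 1 9 -9 -9
ROT     → 1 -9 -9 9
MUL     → 1 -9 -81
ROT     → -9 -81 1
ADD     → -9 -80
MUL     → 720
PUSH -5 → 720 -5
SWAP    → -5 720
POP     → -5
POP     → (empty)
PUSH 0  → 0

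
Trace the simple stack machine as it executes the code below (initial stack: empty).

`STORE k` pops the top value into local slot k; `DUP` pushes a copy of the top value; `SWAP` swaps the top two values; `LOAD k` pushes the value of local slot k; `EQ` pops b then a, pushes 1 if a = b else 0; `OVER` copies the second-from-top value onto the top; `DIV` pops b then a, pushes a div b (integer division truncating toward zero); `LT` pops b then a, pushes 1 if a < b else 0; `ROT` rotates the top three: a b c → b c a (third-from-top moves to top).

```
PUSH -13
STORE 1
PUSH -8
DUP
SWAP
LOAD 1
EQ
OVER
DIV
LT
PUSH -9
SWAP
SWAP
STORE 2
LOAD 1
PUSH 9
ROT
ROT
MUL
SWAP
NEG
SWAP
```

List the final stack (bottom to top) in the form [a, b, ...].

[-9, -13]

PUSH -13  [-13]
STORE 1   []
PUSH -8   [-8]
DUP       [-8, -8]
SWAP      [-8, -8]
LOAD 1    [-8, -8, -13]
EQ        [-8, 0]
OVER      [-8, 0, -8]
DIV       [-8, 0]
LT        [1]
PUSH -9   [1, -9]
SWAP      [-9, 1]
SWAP      [1, -9]
STORE 2   [1]
LOAD 1    [1, -13]
PUSH 9    [1, -13, 9]
ROT       [-13, 9, 1]
ROT       [9, 1, -13]
MUL       [9, -13]
SWAP      [-13, 9]
NEG       [-13, -9]
SWAP      [-9, -13]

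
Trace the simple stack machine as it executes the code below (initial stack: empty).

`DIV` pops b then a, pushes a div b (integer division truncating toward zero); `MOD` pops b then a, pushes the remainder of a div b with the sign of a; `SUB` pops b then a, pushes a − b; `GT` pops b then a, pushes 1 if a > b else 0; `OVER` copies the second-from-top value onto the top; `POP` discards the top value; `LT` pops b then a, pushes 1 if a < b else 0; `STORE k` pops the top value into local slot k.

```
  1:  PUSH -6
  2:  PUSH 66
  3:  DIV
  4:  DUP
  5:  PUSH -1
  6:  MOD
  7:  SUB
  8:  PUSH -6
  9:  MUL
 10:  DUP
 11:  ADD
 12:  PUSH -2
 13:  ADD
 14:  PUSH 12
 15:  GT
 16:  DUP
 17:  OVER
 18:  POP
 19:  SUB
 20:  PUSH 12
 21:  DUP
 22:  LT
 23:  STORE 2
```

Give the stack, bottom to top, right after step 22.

[0, 0]

PUSH -6 : [-6]
PUSH 66 : [-6, 66]
DIV     : [0]
DUP     : [0, 0]
PUSH -1 : [0, 0, -1]
MOD     : [0, 0]
SUB     : [0]
PUSH -6 : [0, -6]
MUL     : [0]
DUP     : [0, 0]
ADD     : [0]
PUSH -2 : [0, -2]
ADD     : [-2]
PUSH 12 : [-2, 12]
GT      : [0]
DUP     : [0, 0]
OVER    : [0, 0, 0]
POP     : [0, 0]
SUB     : [0]
PUSH 12 : [0, 12]
DUP     : [0, 12, 12]
LT      : [0, 0]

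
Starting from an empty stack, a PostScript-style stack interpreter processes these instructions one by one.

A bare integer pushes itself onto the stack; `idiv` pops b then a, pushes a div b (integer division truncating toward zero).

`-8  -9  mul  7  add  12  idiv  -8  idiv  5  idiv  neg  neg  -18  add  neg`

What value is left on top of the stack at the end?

-8   → [-8]
-9   → [-8, -9]
mul  → [72]
7    → [72, 7]
add  → [79]
12   → [79, 12]
idiv → [6]
-8   → [6, -8]
idiv → [0]
5    → [0, 5]
idiv → [0]
neg  → [0]
neg  → [0]
-18  → [0, -18]
add  → [-18]
neg  → [18]

18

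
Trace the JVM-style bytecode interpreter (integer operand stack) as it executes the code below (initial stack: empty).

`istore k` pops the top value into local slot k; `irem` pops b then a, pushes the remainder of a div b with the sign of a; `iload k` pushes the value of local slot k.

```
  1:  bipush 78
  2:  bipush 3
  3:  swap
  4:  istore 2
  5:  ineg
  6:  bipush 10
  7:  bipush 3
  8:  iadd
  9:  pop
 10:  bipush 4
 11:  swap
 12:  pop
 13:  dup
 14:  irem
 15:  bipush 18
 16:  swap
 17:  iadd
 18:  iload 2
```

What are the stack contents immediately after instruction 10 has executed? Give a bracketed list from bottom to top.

bipush 78 → 78
bipush 3  → 78 3
swap      → 3 78
istore 2  → 3
ineg      → -3
bipush 10 → -3 10
bipush 3  → -3 10 3
iadd      → -3 13
pop       → -3
bipush 4  → -3 4

[-3, 4]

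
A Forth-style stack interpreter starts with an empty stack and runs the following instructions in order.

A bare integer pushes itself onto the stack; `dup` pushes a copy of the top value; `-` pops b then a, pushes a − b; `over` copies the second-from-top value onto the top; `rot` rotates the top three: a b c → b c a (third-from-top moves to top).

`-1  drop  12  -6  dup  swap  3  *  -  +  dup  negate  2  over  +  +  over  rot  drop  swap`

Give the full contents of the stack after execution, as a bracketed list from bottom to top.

[24, -46]

-1      [-1]
drop    []
12      [12]
-6      [12, -6]
dup     [12, -6, -6]
swap    [12, -6, -6]
3       [12, -6, -6, 3]
*       [12, -6, -18]
-       [12, 12]
+       [24]
dup     [24, 24]
negate  [24, -24]
2       [24, -24, 2]
over    [24, -24, 2, -24]
+       [24, -24, -22]
+       [24, -46]
over    [24, -46, 24]
rot     [-46, 24, 24]
drop    [-46, 24]
swap    [24, -46]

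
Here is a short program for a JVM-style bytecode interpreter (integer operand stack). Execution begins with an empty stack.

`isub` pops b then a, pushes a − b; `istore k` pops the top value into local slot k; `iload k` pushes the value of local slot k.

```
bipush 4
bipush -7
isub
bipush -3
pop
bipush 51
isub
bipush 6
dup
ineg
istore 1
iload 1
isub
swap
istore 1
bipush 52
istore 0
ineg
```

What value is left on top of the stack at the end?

bipush 4  → 4
bipush -7 → 4 -7
isub      → 11
bipush -3 → 11 -3
pop       → 11
bipush 51 → 11 51
isub      → -40
bipush 6  → -40 6
dup       → -40 6 6
ineg      → -40 6 -6
istore 1  → -40 6
iload 1   → -40 6 -6
isub      → -40 12
swap      → 12 -40
istore 1  → 12
bipush 52 → 12 52
istore 0  → 12
ineg      → -12

-12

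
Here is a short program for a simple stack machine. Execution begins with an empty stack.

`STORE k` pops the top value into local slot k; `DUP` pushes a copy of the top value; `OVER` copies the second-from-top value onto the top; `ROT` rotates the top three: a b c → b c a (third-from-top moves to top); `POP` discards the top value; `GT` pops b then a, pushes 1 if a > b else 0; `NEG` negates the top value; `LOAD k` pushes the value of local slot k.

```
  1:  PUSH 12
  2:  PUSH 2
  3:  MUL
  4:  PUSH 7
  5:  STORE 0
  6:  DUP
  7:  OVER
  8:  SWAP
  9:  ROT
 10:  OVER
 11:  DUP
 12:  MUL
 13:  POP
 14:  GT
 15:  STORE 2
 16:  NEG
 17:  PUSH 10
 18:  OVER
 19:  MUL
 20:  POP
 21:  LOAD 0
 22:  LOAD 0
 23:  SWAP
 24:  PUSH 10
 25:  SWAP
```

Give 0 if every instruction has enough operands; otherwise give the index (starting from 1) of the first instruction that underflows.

PUSH 12 → [12]
PUSH 2  → [12, 2]
MUL     → [24]
PUSH 7  → [24, 7]
STORE 0 → [24]
DUP     → [24, 24]
OVER    → [24, 24, 24]
SWAP    → [24, 24, 24]
ROT     → [24, 24, 24]
OVER    → [24, 24, 24, 24]
DUP     → [24, 24, 24, 24, 24]
MUL     → [24, 24, 24, 576]
POP     → [24, 24, 24]
GT      → [24, 0]
STORE 2 → [24]
NEG     → [-24]
PUSH 10 → [-24, 10]
OVER    → [-24, 10, -24]
MUL     → [-24, -240]
POP     → [-24]
LOAD 0  → [-24, 7]
LOAD 0  → [-24, 7, 7]
SWAP    → [-24, 7, 7]
PUSH 10 → [-24, 7, 7, 10]
SWAP    → [-24, 7, 10, 7]

0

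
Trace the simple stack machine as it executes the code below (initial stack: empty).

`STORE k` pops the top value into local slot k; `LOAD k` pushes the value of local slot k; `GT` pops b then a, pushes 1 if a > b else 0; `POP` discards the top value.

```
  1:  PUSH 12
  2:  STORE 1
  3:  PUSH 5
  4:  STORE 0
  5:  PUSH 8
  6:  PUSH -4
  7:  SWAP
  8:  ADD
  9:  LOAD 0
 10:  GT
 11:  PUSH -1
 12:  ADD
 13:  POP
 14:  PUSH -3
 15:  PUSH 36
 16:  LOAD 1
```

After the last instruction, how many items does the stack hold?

3

PUSH 12  12
STORE 1  (empty)
PUSH 5   5
STORE 0  (empty)
PUSH 8   8
PUSH -4  8 -4
SWAP     -4 8
ADD      4
LOAD 0   4 5
GT       0
PUSH -1  0 -1
ADD      -1
POP      (empty)
PUSH -3  -3
PUSH 36  -3 36
LOAD 1   -3 36 12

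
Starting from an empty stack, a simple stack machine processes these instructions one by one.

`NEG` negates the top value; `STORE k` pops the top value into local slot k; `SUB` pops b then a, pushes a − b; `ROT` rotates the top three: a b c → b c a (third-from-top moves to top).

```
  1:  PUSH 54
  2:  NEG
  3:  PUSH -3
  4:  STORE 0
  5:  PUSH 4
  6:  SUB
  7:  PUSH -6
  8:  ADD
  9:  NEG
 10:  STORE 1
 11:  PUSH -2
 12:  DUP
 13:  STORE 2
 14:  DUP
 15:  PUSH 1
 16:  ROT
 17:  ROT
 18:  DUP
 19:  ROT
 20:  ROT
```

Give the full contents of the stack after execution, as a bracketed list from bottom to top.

[1, -2, -2, -2]

PUSH 54 : 54
NEG     : -54
PUSH -3 : -54 -3
STORE 0 : -54
PUSH 4  : -54 4
SUB     : -58
PUSH -6 : -58 -6
ADD     : -64
NEG     : 64
STORE 1 : (empty)
PUSH -2 : -2
DUP     : -2 -2
STORE 2 : -2
DUP     : -2 -2
PUSH 1  : -2 -2 1
ROT     : -2 1 -2
ROT     : 1 -2 -2
DUP     : 1 -2 -2 -2
ROT     : 1 -2 -2 -2
ROT     : 1 -2 -2 -2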